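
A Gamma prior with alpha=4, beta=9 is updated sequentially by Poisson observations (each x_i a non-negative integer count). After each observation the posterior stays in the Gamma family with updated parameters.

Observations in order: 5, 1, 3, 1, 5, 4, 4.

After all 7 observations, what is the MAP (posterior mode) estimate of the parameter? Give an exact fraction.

obs 1: x=5 → posterior Gamma(9, 10)
obs 2: x=1 → posterior Gamma(10, 11)
obs 3: x=3 → posterior Gamma(13, 12)
obs 4: x=1 → posterior Gamma(14, 13)
obs 5: x=5 → posterior Gamma(19, 14)
obs 6: x=4 → posterior Gamma(23, 15)
obs 7: x=4 → posterior Gamma(27, 16)

13/8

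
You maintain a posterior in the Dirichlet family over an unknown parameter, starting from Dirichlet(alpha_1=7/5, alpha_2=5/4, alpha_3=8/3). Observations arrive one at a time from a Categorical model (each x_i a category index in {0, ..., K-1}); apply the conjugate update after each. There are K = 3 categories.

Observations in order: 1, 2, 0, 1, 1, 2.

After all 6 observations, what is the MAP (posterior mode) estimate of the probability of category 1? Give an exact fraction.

obs 1: x=1 → posterior Dirichlet(7/5, 9/4, 8/3)
obs 2: x=2 → posterior Dirichlet(7/5, 9/4, 11/3)
obs 3: x=0 → posterior Dirichlet(12/5, 9/4, 11/3)
obs 4: x=1 → posterior Dirichlet(12/5, 13/4, 11/3)
obs 5: x=1 → posterior Dirichlet(12/5, 17/4, 11/3)
obs 6: x=2 → posterior Dirichlet(12/5, 17/4, 14/3)

195/499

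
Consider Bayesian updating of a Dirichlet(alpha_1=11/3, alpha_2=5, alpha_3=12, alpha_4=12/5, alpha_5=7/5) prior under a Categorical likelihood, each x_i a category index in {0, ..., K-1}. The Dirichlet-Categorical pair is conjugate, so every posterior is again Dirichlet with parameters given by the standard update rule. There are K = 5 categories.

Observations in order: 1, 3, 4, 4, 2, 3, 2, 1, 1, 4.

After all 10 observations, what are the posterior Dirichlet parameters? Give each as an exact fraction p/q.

obs 1: x=1 → posterior Dirichlet(11/3, 6, 12, 12/5, 7/5)
obs 2: x=3 → posterior Dirichlet(11/3, 6, 12, 17/5, 7/5)
obs 3: x=4 → posterior Dirichlet(11/3, 6, 12, 17/5, 12/5)
obs 4: x=4 → posterior Dirichlet(11/3, 6, 12, 17/5, 17/5)
obs 5: x=2 → posterior Dirichlet(11/3, 6, 13, 17/5, 17/5)
obs 6: x=3 → posterior Dirichlet(11/3, 6, 13, 22/5, 17/5)
obs 7: x=2 → posterior Dirichlet(11/3, 6, 14, 22/5, 17/5)
obs 8: x=1 → posterior Dirichlet(11/3, 7, 14, 22/5, 17/5)
obs 9: x=1 → posterior Dirichlet(11/3, 8, 14, 22/5, 17/5)
obs 10: x=4 → posterior Dirichlet(11/3, 8, 14, 22/5, 22/5)

alpha_1=11/3, alpha_2=8, alpha_3=14, alpha_4=22/5, alpha_5=22/5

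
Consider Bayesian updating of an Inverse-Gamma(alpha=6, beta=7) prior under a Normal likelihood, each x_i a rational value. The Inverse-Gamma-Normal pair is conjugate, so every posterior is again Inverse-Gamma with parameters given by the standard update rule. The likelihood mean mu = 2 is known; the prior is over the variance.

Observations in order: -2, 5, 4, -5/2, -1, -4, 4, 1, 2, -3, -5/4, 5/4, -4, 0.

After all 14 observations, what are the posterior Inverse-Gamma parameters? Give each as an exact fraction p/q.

alpha=13, beta=1515/16

obs 1: x=-2 → posterior Inverse-Gamma(13/2, 15)
obs 2: x=5 → posterior Inverse-Gamma(7, 39/2)
obs 3: x=4 → posterior Inverse-Gamma(15/2, 43/2)
obs 4: x=-5/2 → posterior Inverse-Gamma(8, 253/8)
obs 5: x=-1 → posterior Inverse-Gamma(17/2, 289/8)
obs 6: x=-4 → posterior Inverse-Gamma(9, 433/8)
obs 7: x=4 → posterior Inverse-Gamma(19/2, 449/8)
obs 8: x=1 → posterior Inverse-Gamma(10, 453/8)
obs 9: x=2 → posterior Inverse-Gamma(21/2, 453/8)
obs 10: x=-3 → posterior Inverse-Gamma(11, 553/8)
obs 11: x=-5/4 → posterior Inverse-Gamma(23/2, 2381/32)
obs 12: x=5/4 → posterior Inverse-Gamma(12, 1195/16)
obs 13: x=-4 → posterior Inverse-Gamma(25/2, 1483/16)
obs 14: x=0 → posterior Inverse-Gamma(13, 1515/16)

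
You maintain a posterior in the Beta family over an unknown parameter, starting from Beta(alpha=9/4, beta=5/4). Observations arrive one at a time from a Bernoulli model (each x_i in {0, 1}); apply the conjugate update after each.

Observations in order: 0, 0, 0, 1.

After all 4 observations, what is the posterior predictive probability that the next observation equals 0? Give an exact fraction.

17/30

obs 1: x=0 → posterior Beta(9/4, 9/4)
obs 2: x=0 → posterior Beta(9/4, 13/4)
obs 3: x=0 → posterior Beta(9/4, 17/4)
obs 4: x=1 → posterior Beta(13/4, 17/4)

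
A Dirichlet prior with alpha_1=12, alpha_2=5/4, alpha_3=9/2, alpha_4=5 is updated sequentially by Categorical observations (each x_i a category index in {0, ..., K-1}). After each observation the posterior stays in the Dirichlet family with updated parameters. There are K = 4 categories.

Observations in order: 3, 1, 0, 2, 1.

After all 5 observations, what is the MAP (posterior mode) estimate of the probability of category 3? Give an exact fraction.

4/19

obs 1: x=3 → posterior Dirichlet(12, 5/4, 9/2, 6)
obs 2: x=1 → posterior Dirichlet(12, 9/4, 9/2, 6)
obs 3: x=0 → posterior Dirichlet(13, 9/4, 9/2, 6)
obs 4: x=2 → posterior Dirichlet(13, 9/4, 11/2, 6)
obs 5: x=1 → posterior Dirichlet(13, 13/4, 11/2, 6)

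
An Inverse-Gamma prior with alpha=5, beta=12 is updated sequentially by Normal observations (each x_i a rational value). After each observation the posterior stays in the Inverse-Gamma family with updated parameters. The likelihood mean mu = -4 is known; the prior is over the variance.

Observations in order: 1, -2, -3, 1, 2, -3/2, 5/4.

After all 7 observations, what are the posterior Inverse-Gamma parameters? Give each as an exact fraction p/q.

obs 1: x=1 → posterior Inverse-Gamma(11/2, 49/2)
obs 2: x=-2 → posterior Inverse-Gamma(6, 53/2)
obs 3: x=-3 → posterior Inverse-Gamma(13/2, 27)
obs 4: x=1 → posterior Inverse-Gamma(7, 79/2)
obs 5: x=2 → posterior Inverse-Gamma(15/2, 115/2)
obs 6: x=-3/2 → posterior Inverse-Gamma(8, 485/8)
obs 7: x=5/4 → posterior Inverse-Gamma(17/2, 2381/32)

alpha=17/2, beta=2381/32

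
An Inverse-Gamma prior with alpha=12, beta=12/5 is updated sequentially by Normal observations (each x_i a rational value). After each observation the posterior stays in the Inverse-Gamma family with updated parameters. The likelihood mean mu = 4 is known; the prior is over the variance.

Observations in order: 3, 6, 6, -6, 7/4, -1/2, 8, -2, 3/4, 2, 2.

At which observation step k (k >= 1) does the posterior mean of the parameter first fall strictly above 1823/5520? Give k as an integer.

obs 1: x=3 → posterior Inverse-Gamma(25/2, 29/10)
obs 2: x=6 → posterior Inverse-Gamma(13, 49/10)
obs 3: x=6 → posterior Inverse-Gamma(27/2, 69/10)
obs 4: x=-6 → posterior Inverse-Gamma(14, 569/10)
obs 5: x=7/4 → posterior Inverse-Gamma(29/2, 9509/160)
obs 6: x=-1/2 → posterior Inverse-Gamma(15, 11129/160)
obs 7: x=8 → posterior Inverse-Gamma(31/2, 12409/160)
obs 8: x=-2 → posterior Inverse-Gamma(16, 15289/160)
obs 9: x=3/4 → posterior Inverse-Gamma(33/2, 8067/80)
obs 10: x=2 → posterior Inverse-Gamma(17, 8227/80)
obs 11: x=2 → posterior Inverse-Gamma(35/2, 8387/80)

k = 2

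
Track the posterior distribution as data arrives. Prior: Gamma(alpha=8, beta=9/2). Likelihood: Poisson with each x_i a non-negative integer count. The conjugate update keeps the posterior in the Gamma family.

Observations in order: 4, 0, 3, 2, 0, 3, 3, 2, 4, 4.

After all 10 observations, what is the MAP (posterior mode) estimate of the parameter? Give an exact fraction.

obs 1: x=4 → posterior Gamma(12, 11/2)
obs 2: x=0 → posterior Gamma(12, 13/2)
obs 3: x=3 → posterior Gamma(15, 15/2)
obs 4: x=2 → posterior Gamma(17, 17/2)
obs 5: x=0 → posterior Gamma(17, 19/2)
obs 6: x=3 → posterior Gamma(20, 21/2)
obs 7: x=3 → posterior Gamma(23, 23/2)
obs 8: x=2 → posterior Gamma(25, 25/2)
obs 9: x=4 → posterior Gamma(29, 27/2)
obs 10: x=4 → posterior Gamma(33, 29/2)

64/29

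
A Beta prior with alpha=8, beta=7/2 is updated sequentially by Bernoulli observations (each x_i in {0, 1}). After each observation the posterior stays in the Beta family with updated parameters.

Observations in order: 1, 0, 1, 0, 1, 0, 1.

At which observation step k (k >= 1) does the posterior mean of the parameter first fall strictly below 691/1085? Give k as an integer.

k = 6

obs 1: x=1 → posterior Beta(9, 7/2)
obs 2: x=0 → posterior Beta(9, 9/2)
obs 3: x=1 → posterior Beta(10, 9/2)
obs 4: x=0 → posterior Beta(10, 11/2)
obs 5: x=1 → posterior Beta(11, 11/2)
obs 6: x=0 → posterior Beta(11, 13/2)
obs 7: x=1 → posterior Beta(12, 13/2)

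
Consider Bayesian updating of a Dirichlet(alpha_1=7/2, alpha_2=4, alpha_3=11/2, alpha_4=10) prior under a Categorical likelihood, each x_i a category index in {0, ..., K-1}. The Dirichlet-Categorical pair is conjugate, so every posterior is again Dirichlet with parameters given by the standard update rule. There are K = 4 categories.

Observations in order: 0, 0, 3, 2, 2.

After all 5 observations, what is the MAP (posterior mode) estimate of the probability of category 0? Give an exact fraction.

3/16

obs 1: x=0 → posterior Dirichlet(9/2, 4, 11/2, 10)
obs 2: x=0 → posterior Dirichlet(11/2, 4, 11/2, 10)
obs 3: x=3 → posterior Dirichlet(11/2, 4, 11/2, 11)
obs 4: x=2 → posterior Dirichlet(11/2, 4, 13/2, 11)
obs 5: x=2 → posterior Dirichlet(11/2, 4, 15/2, 11)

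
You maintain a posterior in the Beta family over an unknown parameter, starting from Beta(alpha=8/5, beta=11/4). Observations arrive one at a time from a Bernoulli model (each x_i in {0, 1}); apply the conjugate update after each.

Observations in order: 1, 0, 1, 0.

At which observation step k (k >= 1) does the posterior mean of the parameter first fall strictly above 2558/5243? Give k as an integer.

k = 3

obs 1: x=1 → posterior Beta(13/5, 11/4)
obs 2: x=0 → posterior Beta(13/5, 15/4)
obs 3: x=1 → posterior Beta(18/5, 15/4)
obs 4: x=0 → posterior Beta(18/5, 19/4)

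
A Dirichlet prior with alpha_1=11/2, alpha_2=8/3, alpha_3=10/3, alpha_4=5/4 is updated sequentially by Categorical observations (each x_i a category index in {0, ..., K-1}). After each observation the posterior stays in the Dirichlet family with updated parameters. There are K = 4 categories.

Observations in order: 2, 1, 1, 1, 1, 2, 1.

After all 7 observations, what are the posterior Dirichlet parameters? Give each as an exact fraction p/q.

obs 1: x=2 → posterior Dirichlet(11/2, 8/3, 13/3, 5/4)
obs 2: x=1 → posterior Dirichlet(11/2, 11/3, 13/3, 5/4)
obs 3: x=1 → posterior Dirichlet(11/2, 14/3, 13/3, 5/4)
obs 4: x=1 → posterior Dirichlet(11/2, 17/3, 13/3, 5/4)
obs 5: x=1 → posterior Dirichlet(11/2, 20/3, 13/3, 5/4)
obs 6: x=2 → posterior Dirichlet(11/2, 20/3, 16/3, 5/4)
obs 7: x=1 → posterior Dirichlet(11/2, 23/3, 16/3, 5/4)

alpha_1=11/2, alpha_2=23/3, alpha_3=16/3, alpha_4=5/4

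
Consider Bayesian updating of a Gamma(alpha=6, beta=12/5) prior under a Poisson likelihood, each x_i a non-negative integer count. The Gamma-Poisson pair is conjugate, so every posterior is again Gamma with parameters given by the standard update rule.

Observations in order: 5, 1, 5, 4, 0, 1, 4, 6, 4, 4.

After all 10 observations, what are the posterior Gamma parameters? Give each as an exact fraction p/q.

alpha=40, beta=62/5

obs 1: x=5 → posterior Gamma(11, 17/5)
obs 2: x=1 → posterior Gamma(12, 22/5)
obs 3: x=5 → posterior Gamma(17, 27/5)
obs 4: x=4 → posterior Gamma(21, 32/5)
obs 5: x=0 → posterior Gamma(21, 37/5)
obs 6: x=1 → posterior Gamma(22, 42/5)
obs 7: x=4 → posterior Gamma(26, 47/5)
obs 8: x=6 → posterior Gamma(32, 52/5)
obs 9: x=4 → posterior Gamma(36, 57/5)
obs 10: x=4 → posterior Gamma(40, 62/5)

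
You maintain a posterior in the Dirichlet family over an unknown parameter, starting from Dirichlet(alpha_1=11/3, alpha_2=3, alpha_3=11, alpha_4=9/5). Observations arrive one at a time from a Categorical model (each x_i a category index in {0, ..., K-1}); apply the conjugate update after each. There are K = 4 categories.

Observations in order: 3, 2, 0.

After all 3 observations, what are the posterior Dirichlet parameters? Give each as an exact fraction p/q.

alpha_1=14/3, alpha_2=3, alpha_3=12, alpha_4=14/5

obs 1: x=3 → posterior Dirichlet(11/3, 3, 11, 14/5)
obs 2: x=2 → posterior Dirichlet(11/3, 3, 12, 14/5)
obs 3: x=0 → posterior Dirichlet(14/3, 3, 12, 14/5)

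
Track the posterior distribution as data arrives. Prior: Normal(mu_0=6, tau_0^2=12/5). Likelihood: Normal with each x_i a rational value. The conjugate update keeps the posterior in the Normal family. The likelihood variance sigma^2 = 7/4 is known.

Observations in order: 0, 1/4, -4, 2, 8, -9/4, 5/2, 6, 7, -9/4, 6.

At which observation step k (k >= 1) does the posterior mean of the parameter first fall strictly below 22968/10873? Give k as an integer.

obs 1: x=0 → posterior Normal(210/83, 84/83)
obs 2: x=1/4 → posterior Normal(222/131, 84/131)
obs 3: x=-4 → posterior Normal(30/179, 84/179)
obs 4: x=2 → posterior Normal(126/227, 84/227)
obs 5: x=8 → posterior Normal(102/55, 84/275)
obs 6: x=-9/4 → posterior Normal(402/323, 84/323)
obs 7: x=5/2 → posterior Normal(522/371, 12/53)
obs 8: x=6 → posterior Normal(810/419, 84/419)
obs 9: x=7 → posterior Normal(1146/467, 84/467)
obs 10: x=-9/4 → posterior Normal(1038/515, 84/515)
obs 11: x=6 → posterior Normal(1326/563, 84/563)

k = 2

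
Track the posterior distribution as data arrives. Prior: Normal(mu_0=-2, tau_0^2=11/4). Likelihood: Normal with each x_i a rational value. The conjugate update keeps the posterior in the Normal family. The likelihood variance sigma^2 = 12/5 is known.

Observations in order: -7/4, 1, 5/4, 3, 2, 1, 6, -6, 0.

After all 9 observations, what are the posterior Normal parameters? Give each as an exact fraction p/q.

mu_0=523/1086, tau_0^2=44/181

obs 1: x=-7/4 → posterior Normal(-769/412, 132/103)
obs 2: x=1 → posterior Normal(-549/632, 66/79)
obs 3: x=5/4 → posterior Normal(-137/426, 44/71)
obs 4: x=3 → posterior Normal(193/536, 33/67)
obs 5: x=2 → posterior Normal(413/646, 132/323)
obs 6: x=1 → posterior Normal(523/756, 22/63)
obs 7: x=6 → posterior Normal(1183/866, 132/433)
obs 8: x=-6 → posterior Normal(523/976, 33/122)
obs 9: x=0 → posterior Normal(523/1086, 44/181)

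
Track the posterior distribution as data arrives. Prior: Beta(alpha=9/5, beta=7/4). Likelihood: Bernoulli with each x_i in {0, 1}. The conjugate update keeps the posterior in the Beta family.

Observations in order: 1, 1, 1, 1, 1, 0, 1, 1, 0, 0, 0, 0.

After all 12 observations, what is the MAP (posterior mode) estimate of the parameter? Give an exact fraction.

obs 1: x=1 → posterior Beta(14/5, 7/4)
obs 2: x=1 → posterior Beta(19/5, 7/4)
obs 3: x=1 → posterior Beta(24/5, 7/4)
obs 4: x=1 → posterior Beta(29/5, 7/4)
obs 5: x=1 → posterior Beta(34/5, 7/4)
obs 6: x=0 → posterior Beta(34/5, 11/4)
obs 7: x=1 → posterior Beta(39/5, 11/4)
obs 8: x=1 → posterior Beta(44/5, 11/4)
obs 9: x=0 → posterior Beta(44/5, 15/4)
obs 10: x=0 → posterior Beta(44/5, 19/4)
obs 11: x=0 → posterior Beta(44/5, 23/4)
obs 12: x=0 → posterior Beta(44/5, 27/4)

156/271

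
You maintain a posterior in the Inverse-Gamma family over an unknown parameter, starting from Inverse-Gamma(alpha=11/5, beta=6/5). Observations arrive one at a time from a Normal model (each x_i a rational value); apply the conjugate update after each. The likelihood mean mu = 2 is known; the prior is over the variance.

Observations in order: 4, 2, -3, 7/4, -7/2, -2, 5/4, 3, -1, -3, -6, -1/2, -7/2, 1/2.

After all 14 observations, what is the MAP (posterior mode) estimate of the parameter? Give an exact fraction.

8641/816

obs 1: x=4 → posterior Inverse-Gamma(27/10, 16/5)
obs 2: x=2 → posterior Inverse-Gamma(16/5, 16/5)
obs 3: x=-3 → posterior Inverse-Gamma(37/10, 157/10)
obs 4: x=7/4 → posterior Inverse-Gamma(21/5, 2517/160)
obs 5: x=-7/2 → posterior Inverse-Gamma(47/10, 4937/160)
obs 6: x=-2 → posterior Inverse-Gamma(26/5, 6217/160)
obs 7: x=5/4 → posterior Inverse-Gamma(57/10, 3131/80)
obs 8: x=3 → posterior Inverse-Gamma(31/5, 3171/80)
obs 9: x=-1 → posterior Inverse-Gamma(67/10, 3531/80)
obs 10: x=-3 → posterior Inverse-Gamma(36/5, 4531/80)
obs 11: x=-6 → posterior Inverse-Gamma(77/10, 7091/80)
obs 12: x=-1/2 → posterior Inverse-Gamma(41/5, 7341/80)
obs 13: x=-7/2 → posterior Inverse-Gamma(87/10, 8551/80)
obs 14: x=1/2 → posterior Inverse-Gamma(46/5, 8641/80)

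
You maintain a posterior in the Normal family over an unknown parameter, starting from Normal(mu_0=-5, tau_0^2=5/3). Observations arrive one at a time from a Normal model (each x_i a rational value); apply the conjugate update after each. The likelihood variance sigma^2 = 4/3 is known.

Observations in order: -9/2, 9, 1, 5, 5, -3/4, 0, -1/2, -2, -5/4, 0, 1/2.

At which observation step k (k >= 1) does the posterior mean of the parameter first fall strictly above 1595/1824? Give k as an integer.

obs 1: x=-9/2 → posterior Normal(-85/18, 20/27)
obs 2: x=9 → posterior Normal(5/28, 10/21)
obs 3: x=1 → posterior Normal(15/38, 20/57)
obs 4: x=5 → posterior Normal(65/48, 5/18)
obs 5: x=5 → posterior Normal(115/58, 20/87)
obs 6: x=-3/4 → posterior Normal(215/136, 10/51)
obs 7: x=0 → posterior Normal(215/156, 20/117)
obs 8: x=-1/2 → posterior Normal(205/176, 5/33)
obs 9: x=-2 → posterior Normal(165/196, 20/147)
obs 10: x=-5/4 → posterior Normal(35/54, 10/81)
obs 11: x=0 → posterior Normal(35/59, 20/177)
obs 12: x=1/2 → posterior Normal(75/128, 5/48)

k = 4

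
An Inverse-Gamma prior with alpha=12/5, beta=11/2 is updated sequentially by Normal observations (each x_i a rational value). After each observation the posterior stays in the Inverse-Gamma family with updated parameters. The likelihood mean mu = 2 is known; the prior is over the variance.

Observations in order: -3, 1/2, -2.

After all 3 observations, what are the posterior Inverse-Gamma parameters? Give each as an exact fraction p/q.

obs 1: x=-3 → posterior Inverse-Gamma(29/10, 18)
obs 2: x=1/2 → posterior Inverse-Gamma(17/5, 153/8)
obs 3: x=-2 → posterior Inverse-Gamma(39/10, 217/8)

alpha=39/10, beta=217/8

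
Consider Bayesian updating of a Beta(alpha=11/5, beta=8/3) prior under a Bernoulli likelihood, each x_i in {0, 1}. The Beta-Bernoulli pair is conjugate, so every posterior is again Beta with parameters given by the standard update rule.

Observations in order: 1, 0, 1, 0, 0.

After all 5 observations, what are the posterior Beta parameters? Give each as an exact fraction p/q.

alpha=21/5, beta=17/3

obs 1: x=1 → posterior Beta(16/5, 8/3)
obs 2: x=0 → posterior Beta(16/5, 11/3)
obs 3: x=1 → posterior Beta(21/5, 11/3)
obs 4: x=0 → posterior Beta(21/5, 14/3)
obs 5: x=0 → posterior Beta(21/5, 17/3)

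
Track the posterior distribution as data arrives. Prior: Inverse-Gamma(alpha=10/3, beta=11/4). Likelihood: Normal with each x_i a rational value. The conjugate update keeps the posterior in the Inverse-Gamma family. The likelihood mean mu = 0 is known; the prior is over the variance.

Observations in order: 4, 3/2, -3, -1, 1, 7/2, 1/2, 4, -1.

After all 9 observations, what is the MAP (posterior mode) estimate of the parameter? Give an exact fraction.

obs 1: x=4 → posterior Inverse-Gamma(23/6, 43/4)
obs 2: x=3/2 → posterior Inverse-Gamma(13/3, 95/8)
obs 3: x=-3 → posterior Inverse-Gamma(29/6, 131/8)
obs 4: x=-1 → posterior Inverse-Gamma(16/3, 135/8)
obs 5: x=1 → posterior Inverse-Gamma(35/6, 139/8)
obs 6: x=7/2 → posterior Inverse-Gamma(19/3, 47/2)
obs 7: x=1/2 → posterior Inverse-Gamma(41/6, 189/8)
obs 8: x=4 → posterior Inverse-Gamma(22/3, 253/8)
obs 9: x=-1 → posterior Inverse-Gamma(47/6, 257/8)

771/212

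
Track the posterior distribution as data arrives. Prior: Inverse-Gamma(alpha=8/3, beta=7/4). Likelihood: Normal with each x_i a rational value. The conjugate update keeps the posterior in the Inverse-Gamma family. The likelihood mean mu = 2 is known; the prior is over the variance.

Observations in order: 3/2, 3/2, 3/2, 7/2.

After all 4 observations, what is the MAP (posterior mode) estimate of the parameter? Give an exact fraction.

obs 1: x=3/2 → posterior Inverse-Gamma(19/6, 15/8)
obs 2: x=3/2 → posterior Inverse-Gamma(11/3, 2)
obs 3: x=3/2 → posterior Inverse-Gamma(25/6, 17/8)
obs 4: x=7/2 → posterior Inverse-Gamma(14/3, 13/4)

39/68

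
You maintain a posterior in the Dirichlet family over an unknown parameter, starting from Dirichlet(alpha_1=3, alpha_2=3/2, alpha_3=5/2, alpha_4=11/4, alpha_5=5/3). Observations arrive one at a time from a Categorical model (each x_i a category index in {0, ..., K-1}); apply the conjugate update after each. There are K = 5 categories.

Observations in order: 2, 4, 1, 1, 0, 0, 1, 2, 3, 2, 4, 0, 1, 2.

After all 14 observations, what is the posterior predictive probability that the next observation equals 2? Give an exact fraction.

obs 1: x=2 → posterior Dirichlet(3, 3/2, 7/2, 11/4, 5/3)
obs 2: x=4 → posterior Dirichlet(3, 3/2, 7/2, 11/4, 8/3)
obs 3: x=1 → posterior Dirichlet(3, 5/2, 7/2, 11/4, 8/3)
obs 4: x=1 → posterior Dirichlet(3, 7/2, 7/2, 11/4, 8/3)
obs 5: x=0 → posterior Dirichlet(4, 7/2, 7/2, 11/4, 8/3)
obs 6: x=0 → posterior Dirichlet(5, 7/2, 7/2, 11/4, 8/3)
obs 7: x=1 → posterior Dirichlet(5, 9/2, 7/2, 11/4, 8/3)
obs 8: x=2 → posterior Dirichlet(5, 9/2, 9/2, 11/4, 8/3)
obs 9: x=3 → posterior Dirichlet(5, 9/2, 9/2, 15/4, 8/3)
obs 10: x=2 → posterior Dirichlet(5, 9/2, 11/2, 15/4, 8/3)
obs 11: x=4 → posterior Dirichlet(5, 9/2, 11/2, 15/4, 11/3)
obs 12: x=0 → posterior Dirichlet(6, 9/2, 11/2, 15/4, 11/3)
obs 13: x=1 → posterior Dirichlet(6, 11/2, 11/2, 15/4, 11/3)
obs 14: x=2 → posterior Dirichlet(6, 11/2, 13/2, 15/4, 11/3)

78/305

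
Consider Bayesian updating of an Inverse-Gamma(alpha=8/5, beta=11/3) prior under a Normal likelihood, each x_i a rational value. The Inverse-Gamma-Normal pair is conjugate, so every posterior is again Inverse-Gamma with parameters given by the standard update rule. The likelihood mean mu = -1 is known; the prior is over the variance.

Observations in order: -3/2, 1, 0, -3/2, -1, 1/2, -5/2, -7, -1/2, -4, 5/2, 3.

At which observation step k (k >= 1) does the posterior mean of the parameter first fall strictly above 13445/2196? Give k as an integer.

k = 11

obs 1: x=-3/2 → posterior Inverse-Gamma(21/10, 91/24)
obs 2: x=1 → posterior Inverse-Gamma(13/5, 139/24)
obs 3: x=0 → posterior Inverse-Gamma(31/10, 151/24)
obs 4: x=-3/2 → posterior Inverse-Gamma(18/5, 77/12)
obs 5: x=-1 → posterior Inverse-Gamma(41/10, 77/12)
obs 6: x=1/2 → posterior Inverse-Gamma(23/5, 181/24)
obs 7: x=-5/2 → posterior Inverse-Gamma(51/10, 26/3)
obs 8: x=-7 → posterior Inverse-Gamma(28/5, 80/3)
obs 9: x=-1/2 → posterior Inverse-Gamma(61/10, 643/24)
obs 10: x=-4 → posterior Inverse-Gamma(33/5, 751/24)
obs 11: x=5/2 → posterior Inverse-Gamma(71/10, 449/12)
obs 12: x=3 → posterior Inverse-Gamma(38/5, 545/12)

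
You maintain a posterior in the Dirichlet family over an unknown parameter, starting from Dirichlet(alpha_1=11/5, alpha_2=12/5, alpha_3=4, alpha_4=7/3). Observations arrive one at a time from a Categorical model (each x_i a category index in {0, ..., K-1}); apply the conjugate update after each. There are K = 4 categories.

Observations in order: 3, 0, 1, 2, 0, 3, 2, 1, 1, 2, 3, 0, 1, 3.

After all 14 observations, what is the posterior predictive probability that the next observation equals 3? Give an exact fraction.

95/374

obs 1: x=3 → posterior Dirichlet(11/5, 12/5, 4, 10/3)
obs 2: x=0 → posterior Dirichlet(16/5, 12/5, 4, 10/3)
obs 3: x=1 → posterior Dirichlet(16/5, 17/5, 4, 10/3)
obs 4: x=2 → posterior Dirichlet(16/5, 17/5, 5, 10/3)
obs 5: x=0 → posterior Dirichlet(21/5, 17/5, 5, 10/3)
obs 6: x=3 → posterior Dirichlet(21/5, 17/5, 5, 13/3)
obs 7: x=2 → posterior Dirichlet(21/5, 17/5, 6, 13/3)
obs 8: x=1 → posterior Dirichlet(21/5, 22/5, 6, 13/3)
obs 9: x=1 → posterior Dirichlet(21/5, 27/5, 6, 13/3)
obs 10: x=2 → posterior Dirichlet(21/5, 27/5, 7, 13/3)
obs 11: x=3 → posterior Dirichlet(21/5, 27/5, 7, 16/3)
obs 12: x=0 → posterior Dirichlet(26/5, 27/5, 7, 16/3)
obs 13: x=1 → posterior Dirichlet(26/5, 32/5, 7, 16/3)
obs 14: x=3 → posterior Dirichlet(26/5, 32/5, 7, 19/3)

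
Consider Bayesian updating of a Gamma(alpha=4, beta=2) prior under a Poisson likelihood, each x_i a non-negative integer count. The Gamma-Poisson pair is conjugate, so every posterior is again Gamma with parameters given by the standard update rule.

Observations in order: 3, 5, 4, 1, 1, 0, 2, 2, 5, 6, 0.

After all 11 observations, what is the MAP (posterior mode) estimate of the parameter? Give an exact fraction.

32/13

obs 1: x=3 → posterior Gamma(7, 3)
obs 2: x=5 → posterior Gamma(12, 4)
obs 3: x=4 → posterior Gamma(16, 5)
obs 4: x=1 → posterior Gamma(17, 6)
obs 5: x=1 → posterior Gamma(18, 7)
obs 6: x=0 → posterior Gamma(18, 8)
obs 7: x=2 → posterior Gamma(20, 9)
obs 8: x=2 → posterior Gamma(22, 10)
obs 9: x=5 → posterior Gamma(27, 11)
obs 10: x=6 → posterior Gamma(33, 12)
obs 11: x=0 → posterior Gamma(33, 13)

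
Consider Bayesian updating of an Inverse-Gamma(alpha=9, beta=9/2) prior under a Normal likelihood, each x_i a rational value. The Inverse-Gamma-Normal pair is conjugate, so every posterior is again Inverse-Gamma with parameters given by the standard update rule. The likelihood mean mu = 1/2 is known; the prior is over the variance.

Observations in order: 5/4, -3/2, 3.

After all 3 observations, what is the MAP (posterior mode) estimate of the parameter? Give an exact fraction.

317/368

obs 1: x=5/4 → posterior Inverse-Gamma(19/2, 153/32)
obs 2: x=-3/2 → posterior Inverse-Gamma(10, 217/32)
obs 3: x=3 → posterior Inverse-Gamma(21/2, 317/32)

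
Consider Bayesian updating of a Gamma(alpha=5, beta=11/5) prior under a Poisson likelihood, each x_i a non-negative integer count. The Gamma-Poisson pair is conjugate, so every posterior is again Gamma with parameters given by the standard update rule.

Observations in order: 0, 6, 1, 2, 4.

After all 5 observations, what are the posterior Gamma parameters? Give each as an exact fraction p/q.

obs 1: x=0 → posterior Gamma(5, 16/5)
obs 2: x=6 → posterior Gamma(11, 21/5)
obs 3: x=1 → posterior Gamma(12, 26/5)
obs 4: x=2 → posterior Gamma(14, 31/5)
obs 5: x=4 → posterior Gamma(18, 36/5)

alpha=18, beta=36/5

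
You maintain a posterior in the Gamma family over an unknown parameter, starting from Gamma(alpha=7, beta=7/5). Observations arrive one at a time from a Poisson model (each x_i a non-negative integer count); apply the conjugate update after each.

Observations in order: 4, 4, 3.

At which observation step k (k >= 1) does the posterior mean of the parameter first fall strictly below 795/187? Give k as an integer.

k = 3

obs 1: x=4 → posterior Gamma(11, 12/5)
obs 2: x=4 → posterior Gamma(15, 17/5)
obs 3: x=3 → posterior Gamma(18, 22/5)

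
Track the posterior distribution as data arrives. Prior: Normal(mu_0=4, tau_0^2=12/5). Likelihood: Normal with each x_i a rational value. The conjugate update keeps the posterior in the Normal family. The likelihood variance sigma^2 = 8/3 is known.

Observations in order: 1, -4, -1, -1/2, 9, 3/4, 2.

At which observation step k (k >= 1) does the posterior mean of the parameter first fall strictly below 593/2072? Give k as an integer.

k = 3

obs 1: x=1 → posterior Normal(49/19, 24/19)
obs 2: x=-4 → posterior Normal(13/28, 6/7)
obs 3: x=-1 → posterior Normal(4/37, 24/37)
obs 4: x=-1/2 → posterior Normal(-1/92, 12/23)
obs 5: x=9 → posterior Normal(161/110, 24/55)
obs 6: x=3/4 → posterior Normal(349/256, 3/8)
obs 7: x=2 → posterior Normal(421/292, 24/73)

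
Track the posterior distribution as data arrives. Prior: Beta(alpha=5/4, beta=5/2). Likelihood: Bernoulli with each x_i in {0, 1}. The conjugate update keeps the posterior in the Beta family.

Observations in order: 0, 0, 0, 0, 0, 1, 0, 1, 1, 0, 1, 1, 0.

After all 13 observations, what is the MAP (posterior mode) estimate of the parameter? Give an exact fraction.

21/59

obs 1: x=0 → posterior Beta(5/4, 7/2)
obs 2: x=0 → posterior Beta(5/4, 9/2)
obs 3: x=0 → posterior Beta(5/4, 11/2)
obs 4: x=0 → posterior Beta(5/4, 13/2)
obs 5: x=0 → posterior Beta(5/4, 15/2)
obs 6: x=1 → posterior Beta(9/4, 15/2)
obs 7: x=0 → posterior Beta(9/4, 17/2)
obs 8: x=1 → posterior Beta(13/4, 17/2)
obs 9: x=1 → posterior Beta(17/4, 17/2)
obs 10: x=0 → posterior Beta(17/4, 19/2)
obs 11: x=1 → posterior Beta(21/4, 19/2)
obs 12: x=1 → posterior Beta(25/4, 19/2)
obs 13: x=0 → posterior Beta(25/4, 21/2)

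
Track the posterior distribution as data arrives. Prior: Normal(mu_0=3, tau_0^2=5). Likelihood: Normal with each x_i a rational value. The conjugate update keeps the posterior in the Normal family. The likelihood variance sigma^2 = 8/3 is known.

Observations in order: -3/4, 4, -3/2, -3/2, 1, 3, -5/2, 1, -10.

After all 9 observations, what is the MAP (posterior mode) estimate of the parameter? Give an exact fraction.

-339/572

obs 1: x=-3/4 → posterior Normal(51/92, 40/23)
obs 2: x=4 → posterior Normal(291/152, 20/19)
obs 3: x=-3/2 → posterior Normal(201/212, 40/53)
obs 4: x=-3/2 → posterior Normal(111/272, 10/17)
obs 5: x=1 → posterior Normal(171/332, 40/83)
obs 6: x=3 → posterior Normal(351/392, 20/49)
obs 7: x=-5/2 → posterior Normal(201/452, 40/113)
obs 8: x=1 → posterior Normal(261/512, 5/16)
obs 9: x=-10 → posterior Normal(-339/572, 40/143)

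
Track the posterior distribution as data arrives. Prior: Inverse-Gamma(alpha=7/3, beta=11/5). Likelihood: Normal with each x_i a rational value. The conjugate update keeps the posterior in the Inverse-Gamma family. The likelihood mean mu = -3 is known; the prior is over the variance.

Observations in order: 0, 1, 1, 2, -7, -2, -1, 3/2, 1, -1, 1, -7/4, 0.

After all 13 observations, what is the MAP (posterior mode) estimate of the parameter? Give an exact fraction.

obs 1: x=0 → posterior Inverse-Gamma(17/6, 67/10)
obs 2: x=1 → posterior Inverse-Gamma(10/3, 147/10)
obs 3: x=1 → posterior Inverse-Gamma(23/6, 227/10)
obs 4: x=2 → posterior Inverse-Gamma(13/3, 176/5)
obs 5: x=-7 → posterior Inverse-Gamma(29/6, 216/5)
obs 6: x=-2 → posterior Inverse-Gamma(16/3, 437/10)
obs 7: x=-1 → posterior Inverse-Gamma(35/6, 457/10)
obs 8: x=3/2 → posterior Inverse-Gamma(19/3, 2233/40)
obs 9: x=1 → posterior Inverse-Gamma(41/6, 2553/40)
obs 10: x=-1 → posterior Inverse-Gamma(22/3, 2633/40)
obs 11: x=1 → posterior Inverse-Gamma(47/6, 2953/40)
obs 12: x=-7/4 → posterior Inverse-Gamma(25/3, 11937/160)
obs 13: x=0 → posterior Inverse-Gamma(53/6, 12657/160)

37971/4720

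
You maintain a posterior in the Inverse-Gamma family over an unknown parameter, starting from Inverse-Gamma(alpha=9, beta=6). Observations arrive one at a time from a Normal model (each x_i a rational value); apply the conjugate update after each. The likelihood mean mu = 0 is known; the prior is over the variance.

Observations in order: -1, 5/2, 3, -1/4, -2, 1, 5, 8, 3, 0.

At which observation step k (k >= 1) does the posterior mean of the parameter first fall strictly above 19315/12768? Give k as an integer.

obs 1: x=-1 → posterior Inverse-Gamma(19/2, 13/2)
obs 2: x=5/2 → posterior Inverse-Gamma(10, 77/8)
obs 3: x=3 → posterior Inverse-Gamma(21/2, 113/8)
obs 4: x=-1/4 → posterior Inverse-Gamma(11, 453/32)
obs 5: x=-2 → posterior Inverse-Gamma(23/2, 517/32)
obs 6: x=1 → posterior Inverse-Gamma(12, 533/32)
obs 7: x=5 → posterior Inverse-Gamma(25/2, 933/32)
obs 8: x=8 → posterior Inverse-Gamma(13, 1957/32)
obs 9: x=3 → posterior Inverse-Gamma(27/2, 2101/32)
obs 10: x=0 → posterior Inverse-Gamma(14, 2101/32)

k = 5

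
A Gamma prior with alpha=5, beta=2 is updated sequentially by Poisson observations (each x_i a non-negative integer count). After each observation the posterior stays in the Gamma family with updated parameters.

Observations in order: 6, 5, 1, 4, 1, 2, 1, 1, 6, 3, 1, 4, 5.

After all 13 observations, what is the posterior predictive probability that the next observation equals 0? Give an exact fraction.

obs 1: x=6 → posterior Gamma(11, 3)
obs 2: x=5 → posterior Gamma(16, 4)
obs 3: x=1 → posterior Gamma(17, 5)
obs 4: x=4 → posterior Gamma(21, 6)
obs 5: x=1 → posterior Gamma(22, 7)
obs 6: x=2 → posterior Gamma(24, 8)
obs 7: x=1 → posterior Gamma(25, 9)
obs 8: x=1 → posterior Gamma(26, 10)
obs 9: x=6 → posterior Gamma(32, 11)
obs 10: x=3 → posterior Gamma(35, 12)
obs 11: x=1 → posterior Gamma(36, 13)
obs 12: x=4 → posterior Gamma(40, 14)
obs 13: x=5 → posterior Gamma(45, 15)

83966617312138217205387036301544867455959320068359375/1532495540865888858358347027150309183618739122183602176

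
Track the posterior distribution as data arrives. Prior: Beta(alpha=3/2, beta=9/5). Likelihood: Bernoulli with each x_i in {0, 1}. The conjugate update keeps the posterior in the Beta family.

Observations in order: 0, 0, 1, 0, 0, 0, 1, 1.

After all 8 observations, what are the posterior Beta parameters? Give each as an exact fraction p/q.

obs 1: x=0 → posterior Beta(3/2, 14/5)
obs 2: x=0 → posterior Beta(3/2, 19/5)
obs 3: x=1 → posterior Beta(5/2, 19/5)
obs 4: x=0 → posterior Beta(5/2, 24/5)
obs 5: x=0 → posterior Beta(5/2, 29/5)
obs 6: x=0 → posterior Beta(5/2, 34/5)
obs 7: x=1 → posterior Beta(7/2, 34/5)
obs 8: x=1 → posterior Beta(9/2, 34/5)

alpha=9/2, beta=34/5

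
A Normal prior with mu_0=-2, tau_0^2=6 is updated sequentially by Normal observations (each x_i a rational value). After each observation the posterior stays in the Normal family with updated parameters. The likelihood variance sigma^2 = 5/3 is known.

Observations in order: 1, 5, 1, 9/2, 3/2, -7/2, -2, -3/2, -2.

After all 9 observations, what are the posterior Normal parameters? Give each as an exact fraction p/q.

obs 1: x=1 → posterior Normal(8/23, 30/23)
obs 2: x=5 → posterior Normal(98/41, 30/41)
obs 3: x=1 → posterior Normal(116/59, 30/59)
obs 4: x=9/2 → posterior Normal(197/77, 30/77)
obs 5: x=3/2 → posterior Normal(224/95, 6/19)
obs 6: x=-7/2 → posterior Normal(161/113, 30/113)
obs 7: x=-2 → posterior Normal(125/131, 30/131)
obs 8: x=-3/2 → posterior Normal(98/149, 30/149)
obs 9: x=-2 → posterior Normal(62/167, 30/167)

mu_0=62/167, tau_0^2=30/167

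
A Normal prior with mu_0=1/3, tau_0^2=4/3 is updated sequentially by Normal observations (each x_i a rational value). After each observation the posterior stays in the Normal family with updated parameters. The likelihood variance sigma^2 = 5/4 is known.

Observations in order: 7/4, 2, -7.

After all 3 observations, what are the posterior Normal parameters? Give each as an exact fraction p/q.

obs 1: x=7/4 → posterior Normal(33/31, 20/31)
obs 2: x=2 → posterior Normal(65/47, 20/47)
obs 3: x=-7 → posterior Normal(-47/63, 20/63)

mu_0=-47/63, tau_0^2=20/63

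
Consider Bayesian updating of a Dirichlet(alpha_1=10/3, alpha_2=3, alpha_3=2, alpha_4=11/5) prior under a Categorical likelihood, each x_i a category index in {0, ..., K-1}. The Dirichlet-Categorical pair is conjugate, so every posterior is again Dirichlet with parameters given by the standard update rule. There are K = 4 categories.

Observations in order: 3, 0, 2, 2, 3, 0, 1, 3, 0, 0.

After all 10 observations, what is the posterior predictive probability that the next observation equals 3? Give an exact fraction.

obs 1: x=3 → posterior Dirichlet(10/3, 3, 2, 16/5)
obs 2: x=0 → posterior Dirichlet(13/3, 3, 2, 16/5)
obs 3: x=2 → posterior Dirichlet(13/3, 3, 3, 16/5)
obs 4: x=2 → posterior Dirichlet(13/3, 3, 4, 16/5)
obs 5: x=3 → posterior Dirichlet(13/3, 3, 4, 21/5)
obs 6: x=0 → posterior Dirichlet(16/3, 3, 4, 21/5)
obs 7: x=1 → posterior Dirichlet(16/3, 4, 4, 21/5)
obs 8: x=3 → posterior Dirichlet(16/3, 4, 4, 26/5)
obs 9: x=0 → posterior Dirichlet(19/3, 4, 4, 26/5)
obs 10: x=0 → posterior Dirichlet(22/3, 4, 4, 26/5)

39/154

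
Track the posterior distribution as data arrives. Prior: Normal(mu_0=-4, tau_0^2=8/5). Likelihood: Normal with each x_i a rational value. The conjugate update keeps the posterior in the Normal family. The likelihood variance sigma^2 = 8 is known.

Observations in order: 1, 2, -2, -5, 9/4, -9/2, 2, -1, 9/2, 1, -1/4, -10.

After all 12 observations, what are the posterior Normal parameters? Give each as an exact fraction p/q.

obs 1: x=1 → posterior Normal(-19/6, 4/3)
obs 2: x=2 → posterior Normal(-17/7, 8/7)
obs 3: x=-2 → posterior Normal(-19/8, 1)
obs 4: x=-5 → posterior Normal(-8/3, 8/9)
obs 5: x=9/4 → posterior Normal(-87/40, 4/5)
obs 6: x=-9/2 → posterior Normal(-105/44, 8/11)
obs 7: x=2 → posterior Normal(-97/48, 2/3)
obs 8: x=-1 → posterior Normal(-101/52, 8/13)
obs 9: x=9/2 → posterior Normal(-83/56, 4/7)
obs 10: x=1 → posterior Normal(-79/60, 8/15)
obs 11: x=-1/4 → posterior Normal(-5/4, 1/2)
obs 12: x=-10 → posterior Normal(-30/17, 8/17)

mu_0=-30/17, tau_0^2=8/17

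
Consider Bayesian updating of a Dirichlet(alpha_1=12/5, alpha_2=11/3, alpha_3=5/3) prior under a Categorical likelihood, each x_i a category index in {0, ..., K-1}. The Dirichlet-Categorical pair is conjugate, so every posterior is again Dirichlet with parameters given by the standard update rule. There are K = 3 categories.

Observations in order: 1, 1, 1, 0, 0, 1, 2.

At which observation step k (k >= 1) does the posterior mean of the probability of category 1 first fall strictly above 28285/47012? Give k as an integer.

k = 3

obs 1: x=1 → posterior Dirichlet(12/5, 14/3, 5/3)
obs 2: x=1 → posterior Dirichlet(12/5, 17/3, 5/3)
obs 3: x=1 → posterior Dirichlet(12/5, 20/3, 5/3)
obs 4: x=0 → posterior Dirichlet(17/5, 20/3, 5/3)
obs 5: x=0 → posterior Dirichlet(22/5, 20/3, 5/3)
obs 6: x=1 → posterior Dirichlet(22/5, 23/3, 5/3)
obs 7: x=2 → posterior Dirichlet(22/5, 23/3, 8/3)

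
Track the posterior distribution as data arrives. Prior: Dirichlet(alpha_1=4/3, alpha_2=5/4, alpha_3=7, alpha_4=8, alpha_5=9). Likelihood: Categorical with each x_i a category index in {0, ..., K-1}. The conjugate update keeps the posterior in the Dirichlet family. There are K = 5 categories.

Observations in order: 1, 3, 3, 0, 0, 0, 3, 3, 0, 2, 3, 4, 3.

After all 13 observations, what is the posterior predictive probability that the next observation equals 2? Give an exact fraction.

96/475

obs 1: x=1 → posterior Dirichlet(4/3, 9/4, 7, 8, 9)
obs 2: x=3 → posterior Dirichlet(4/3, 9/4, 7, 9, 9)
obs 3: x=3 → posterior Dirichlet(4/3, 9/4, 7, 10, 9)
obs 4: x=0 → posterior Dirichlet(7/3, 9/4, 7, 10, 9)
obs 5: x=0 → posterior Dirichlet(10/3, 9/4, 7, 10, 9)
obs 6: x=0 → posterior Dirichlet(13/3, 9/4, 7, 10, 9)
obs 7: x=3 → posterior Dirichlet(13/3, 9/4, 7, 11, 9)
obs 8: x=3 → posterior Dirichlet(13/3, 9/4, 7, 12, 9)
obs 9: x=0 → posterior Dirichlet(16/3, 9/4, 7, 12, 9)
obs 10: x=2 → posterior Dirichlet(16/3, 9/4, 8, 12, 9)
obs 11: x=3 → posterior Dirichlet(16/3, 9/4, 8, 13, 9)
obs 12: x=4 → posterior Dirichlet(16/3, 9/4, 8, 13, 10)
obs 13: x=3 → posterior Dirichlet(16/3, 9/4, 8, 14, 10)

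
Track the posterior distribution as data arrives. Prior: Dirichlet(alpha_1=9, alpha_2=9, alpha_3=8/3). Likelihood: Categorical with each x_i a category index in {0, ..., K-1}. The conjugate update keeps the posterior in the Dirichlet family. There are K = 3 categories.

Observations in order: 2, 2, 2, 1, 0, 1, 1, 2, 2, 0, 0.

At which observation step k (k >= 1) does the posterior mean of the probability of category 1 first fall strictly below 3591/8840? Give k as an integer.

k = 2

obs 1: x=2 → posterior Dirichlet(9, 9, 11/3)
obs 2: x=2 → posterior Dirichlet(9, 9, 14/3)
obs 3: x=2 → posterior Dirichlet(9, 9, 17/3)
obs 4: x=1 → posterior Dirichlet(9, 10, 17/3)
obs 5: x=0 → posterior Dirichlet(10, 10, 17/3)
obs 6: x=1 → posterior Dirichlet(10, 11, 17/3)
obs 7: x=1 → posterior Dirichlet(10, 12, 17/3)
obs 8: x=2 → posterior Dirichlet(10, 12, 20/3)
obs 9: x=2 → posterior Dirichlet(10, 12, 23/3)
obs 10: x=0 → posterior Dirichlet(11, 12, 23/3)
obs 11: x=0 → posterior Dirichlet(12, 12, 23/3)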